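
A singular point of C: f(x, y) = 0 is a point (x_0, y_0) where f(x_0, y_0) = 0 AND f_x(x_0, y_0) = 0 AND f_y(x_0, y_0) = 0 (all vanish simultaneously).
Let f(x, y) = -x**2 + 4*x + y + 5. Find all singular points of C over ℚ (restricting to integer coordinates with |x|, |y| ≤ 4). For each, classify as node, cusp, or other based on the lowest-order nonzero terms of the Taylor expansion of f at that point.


No singular points in the scanned grid; C is smooth there.

Compute partial derivatives:
  f_x = 4 - 2*x.
  f_y = 1.
f_y = 1 is a nonzero constant, so f_y never vanishes: no point (x, y) can satisfy f = f_x = f_y = 0. In particular no (x, y) ∈ {−4, ..., 4}² is singular; the curve is smooth.


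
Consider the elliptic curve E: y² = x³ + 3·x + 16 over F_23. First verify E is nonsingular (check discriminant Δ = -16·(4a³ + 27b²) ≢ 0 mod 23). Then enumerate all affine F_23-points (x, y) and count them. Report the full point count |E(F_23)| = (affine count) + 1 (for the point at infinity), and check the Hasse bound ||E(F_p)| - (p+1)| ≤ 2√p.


Affine points = {(0, 4), (0, 19), (3, 11), (3, 12), (4, 0), (5, 8), (5, 15), (7, 9), (7, 14), (8, 0), (9, 6), (9, 17), (11, 0), (12, 3), (12, 20), (15, 3), (15, 20), (17, 9), (17, 14), (19, 3), (19, 20), (20, 7), (20, 16), (21, 5), (21, 18), (22, 9), (22, 14)}; affine count = 27; |E(F_23)| = 28.

Discriminant check: Δ ∝ 4a³ + 27b² = 4·3³ + 27·16² = 4·27 + 27·256 ≡ 5 (mod 23). Nonzero ⇒ E is nonsingular.
For each x ∈ F_23, compute rhs = x³ + 3·x + 16 mod 23, then count y ∈ F_23 with y² ≡ rhs.
  x = 0: rhs = 16, matching y values: 4, 19 (2 points).
  x = 1: rhs = 20, matching y values: none (0 points).
  x = 2: rhs = 7, matching y values: none (0 points).
  x = 3: rhs = 6, matching y values: 11, 12 (2 points).
  x = 4: rhs = 0, matching y values: 0 (1 points).
  x = 5: rhs = 18, matching y values: 8, 15 (2 points).
  x = 6: rhs = 20, matching y values: none (0 points).
  x = 7: rhs = 12, matching y values: 9, 14 (2 points).
  x = 8: rhs = 0, matching y values: 0 (1 points).
  x = 9: rhs = 13, matching y values: 6, 17 (2 points).
  x = 10: rhs = 11, matching y values: none (0 points).
  x = 11: rhs = 0, matching y values: 0 (1 points).
  x = 12: rhs = 9, matching y values: 3, 20 (2 points).
  x = 13: rhs = 21, matching y values: none (0 points).
  x = 14: rhs = 19, matching y values: none (0 points).
  x = 15: rhs = 9, matching y values: 3, 20 (2 points).
  x = 16: rhs = 20, matching y values: none (0 points).
  x = 17: rhs = 12, matching y values: 9, 14 (2 points).
  x = 18: rhs = 14, matching y values: none (0 points).
  x = 19: rhs = 9, matching y values: 3, 20 (2 points).
  x = 20: rhs = 3, matching y values: 7, 16 (2 points).
  x = 21: rhs = 2, matching y values: 5, 18 (2 points).
  x = 22: rhs = 12, matching y values: 9, 14 (2 points).
Total affine count: 27.
Full point count |E(F_23)| = 27 + 1 = 28.
Hasse bound: |28 − (23+1)| = |4| = 4 ≤ 2√23 ≈ 9.5917 ✓.


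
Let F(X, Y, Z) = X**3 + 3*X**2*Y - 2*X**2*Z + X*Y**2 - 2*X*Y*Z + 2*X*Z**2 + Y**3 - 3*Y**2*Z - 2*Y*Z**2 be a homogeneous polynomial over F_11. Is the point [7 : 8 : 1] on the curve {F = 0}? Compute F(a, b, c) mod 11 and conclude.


F(7,8,1) ≡ 7 (mod 11); P is NOT on the curve.

Evaluate F(7, 8, 1) term-by-term (mod 11).
  X**3 ↦ 1·343·1·1 = 343
  3*X**2*Y ↦ 3·49·8·1 = 1176
  -2*X**2*Z ↦ -2·49·1·1 = -98
  X*Y**2 ↦ 1·7·64·1 = 448
  -2*X*Y*Z ↦ -2·7·8·1 = -112
  2*X*Z**2 ↦ 2·7·1·1 = 14
  Y**3 ↦ 1·1·512·1 = 512
  -3*Y**2*Z ↦ -3·1·64·1 = -192
  -2*Y*Z**2 ↦ -2·1·8·1 = -16
Sum: F(7, 8, 1) = (343) + (1176) + (-98) + (448) + (-112) + (14) + (512) + (-192) + (-16) = 2075.
Reducing mod 11: 2075 ≡ 7 (mod 11).
Since F(a, b, c) ≡ 7 ≠ 0 (mod 11), P does NOT lie on the curve.


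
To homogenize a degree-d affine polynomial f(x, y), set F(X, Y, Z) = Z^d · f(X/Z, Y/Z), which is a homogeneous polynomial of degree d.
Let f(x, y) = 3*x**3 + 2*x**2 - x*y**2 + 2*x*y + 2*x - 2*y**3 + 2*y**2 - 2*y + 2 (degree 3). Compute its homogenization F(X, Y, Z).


F(X, Y, Z) = 3*X**3 + 2*X**2*Z - X*Y**2 + 2*X*Y*Z + 2*X*Z**2 - 2*Y**3 + 2*Y**2*Z - 2*Y*Z**2 + 2*Z**3

deg(f) = 3.
Substitute x = X/Z, y = Y/Z into f, then multiply by Z^3.
  monomial 3·x^3·y^0 ↦ 3·X^3·Y^0·Z^0.
  monomial 2·x^2·y^0 ↦ 2·X^2·Y^0·Z^1.
  monomial -1·x^1·y^2 ↦ -1·X^1·Y^2·Z^0.
  monomial 2·x^1·y^1 ↦ 2·X^1·Y^1·Z^1.
  monomial 2·x^1·y^0 ↦ 2·X^1·Y^0·Z^2.
  monomial -2·x^0·y^3 ↦ -2·X^0·Y^3·Z^0.
  monomial 2·x^0·y^2 ↦ 2·X^0·Y^2·Z^1.
  monomial -2·x^0·y^1 ↦ -2·X^0·Y^1·Z^2.
  monomial 2·x^0·y^0 ↦ 2·X^0·Y^0·Z^3.
Collecting: F(X, Y, Z) = 3*X**3 + 2*X**2*Z - X*Y**2 + 2*X*Y*Z + 2*X*Z**2 - 2*Y**3 + 2*Y**2*Z - 2*Y*Z**2 + 2*Z**3.


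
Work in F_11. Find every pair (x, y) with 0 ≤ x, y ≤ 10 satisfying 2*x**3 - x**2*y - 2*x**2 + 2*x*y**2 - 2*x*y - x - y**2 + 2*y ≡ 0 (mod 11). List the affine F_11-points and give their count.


Affine F_11-points: {(0, 0), (0, 2), (1, 4), (1, 8), (3, 0), (3, 7), (4, 1), (4, 10), (5, 2), (5, 9), (6, 1), (8, 1), (8, 2), (9, 0), (9, 7)}; count = 15.

For each of the 121 pairs (x, y) ∈ F_11², evaluate f(x, y) mod 11. Record the zeros.
  x = 0: [0↦0, 1↦1, 2↦0, 3↦8, 4↦3, 5↦7, 6↦9, 7↦9, 8↦7, 9↦3, 10↦8]  zeros at y ∈ {0, 2}
  x = 1: [0↦10, 1↦10, 2↦1, 3↦5, 4↦0, 5↦8, 6↦7, 7↦8, 8↦0, 9↦5, 10↦1]  zeros at y ∈ {4, 8}
  x = 2: [0↦6, 1↦3, 2↦6, 3↦4, 4↦8, 5↦7, 6↦1, 7↦1, 8↦7, 9↦8, 10↦4]  zeros at y ∈ ∅
  x = 3: [0↦0, 1↦3, 2↦5, 3↦6, 4↦6, 5↦5, 6↦3, 7↦0, 8↦7, 9↦2, 10↦7]  zeros at y ∈ {0, 7}
  x = 4: [0↦4, 1↦0, 2↦10, 3↦1, 4↦6, 5↦3, 6↦3, 7↦6, 8↦1, 9↦10, 10↦0]  zeros at y ∈ {1, 10}
  x = 5: [0↦8, 1↦6, 2↦0, 3↦1, 4↦9, 5↦2, 6↦2, 7↦9, 8↦1, 9↦0, 10↦6]  zeros at y ∈ {2, 9}
  x = 6: [0↦2, 1↦0, 2↦9, 3↦7, 4↦5, 5↦3, 6↦1, 7↦10, 8↦8, 9↦6, 10↦4]  zeros at y ∈ {1}
  x = 7: [0↦9, 1↦5, 2↦5, 3↦9, 4↦6, 5↦7, 6↦1, 7↦10, 8↦1, 9↦7, 10↦6]  zeros at y ∈ ∅
  x = 8: [0↦8, 1↦0, 2↦0, 3↦8, 4↦2, 5↦4, 6↦3, 7↦10, 8↦3, 9↦4, 10↦2]  zeros at y ∈ {1, 2}
  x = 9: [0↦0, 1↦8, 2↦6, 3↦5, 4↦5, 5↦6, 6↦8, 7↦0, 8↦4, 9↦9, 10↦4]  zeros at y ∈ {0, 7}
  x = 10: [0↦8, 1↦8, 2↦2, 3↦1, 4↦5, 5↦3, 6↦6, 7↦3, 8↦5, 9↦1, 10↦2]  zeros at y ∈ ∅
Collecting zeros: affine points = {(0, 0), (0, 2), (1, 4), (1, 8), (3, 0), (3, 7), (4, 1), (4, 10), (5, 2), (5, 9), (6, 1), (8, 1), (8, 2), (9, 0), (9, 7)}.
Total count |C(F_11)_aff| = 15.


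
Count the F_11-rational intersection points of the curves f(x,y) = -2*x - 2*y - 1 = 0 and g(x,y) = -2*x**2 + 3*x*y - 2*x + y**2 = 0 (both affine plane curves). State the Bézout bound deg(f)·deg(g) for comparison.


Common zeros: ∅; count = 0; Bézout bound = 2.

deg(f) = 1, deg(g) = 2, so Bézout bound = 2.
Scan x ∈ F_11. For each x, list the y ∈ F_11 with f(x, y) ≡ 0 and those with g(x, y) ≡ 0 (mod 11); the common zeros in that column are the intersection.
  x = 0: f ≡ 0 at y ∈ {5}; g ≡ 0 at y ∈ {0}; common: ∅.
  x = 1: f ≡ 0 at y ∈ {4}; g ≡ 0 at y ∈ {1, 7}; common: ∅.
  x = 2: f ≡ 0 at y ∈ {3}; g ≡ 0 at y ∈ ∅; common: ∅.
  x = 3: f ≡ 0 at y ∈ {2}; g ≡ 0 at y ∈ {6, 7}; common: ∅.
  x = 4: f ≡ 0 at y ∈ {1}; g ≡ 0 at y ∈ ∅; common: ∅.
  x = 5: f ≡ 0 at y ∈ {0}; g ≡ 0 at y ∈ {1, 6}; common: ∅.
  x = 6: f ≡ 0 at y ∈ {10}; g ≡ 0 at y ∈ {2}; common: ∅.
  x = 7: f ≡ 0 at y ∈ {9}; g ≡ 0 at y ∈ {2, 10}; common: ∅.
  x = 8: f ≡ 0 at y ∈ {8}; g ≡ 0 at y ∈ ∅; common: ∅.
  x = 9: f ≡ 0 at y ∈ {7}; g ≡ 0 at y ∈ ∅; common: ∅.
  x = 10: f ≡ 0 at y ∈ {6}; g ≡ 0 at y ∈ {0, 3}; common: ∅.
Collecting: common zeros = ∅, so the count is 0.
Comparison with the Bézout bound: 0 ≤ 2 = deg(f)·deg(g), as expected for curves with no common component (the affine F_11-count falls short of the bound because intersections may lie at infinity, over extension fields, or carry multiplicity).


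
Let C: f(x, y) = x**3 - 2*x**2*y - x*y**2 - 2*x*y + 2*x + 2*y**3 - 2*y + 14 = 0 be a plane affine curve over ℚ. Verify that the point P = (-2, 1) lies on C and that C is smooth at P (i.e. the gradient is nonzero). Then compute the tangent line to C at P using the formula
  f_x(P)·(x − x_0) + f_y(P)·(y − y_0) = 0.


Tangent line at P: 19*x + 4*y + 34 = 0.

Step 1: f(-2, 1) = 0, so P lies on C.
Step 2: partial derivatives
  f_x(x, y) = 3*x**2 - 4*x*y - y**2 - 2*y + 2, f_y(x, y) = -2*x**2 - 2*x*y - 2*x + 6*y**2 - 2.
  f_x(P) = 19, f_y(P) = 4 (gradient nonzero, so P is smooth).
Step 3: tangent line at P: 19·(x − -2) + 4·(y − 1) = 0.
Expanding: 19*x + 4*y + 34 = 0.


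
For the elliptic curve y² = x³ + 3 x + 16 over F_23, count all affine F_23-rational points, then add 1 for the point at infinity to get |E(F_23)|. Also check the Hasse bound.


Affine points = {(0, 4), (0, 19), (3, 11), (3, 12), (4, 0), (5, 8), (5, 15), (7, 9), (7, 14), (8, 0), (9, 6), (9, 17), (11, 0), (12, 3), (12, 20), (15, 3), (15, 20), (17, 9), (17, 14), (19, 3), (19, 20), (20, 7), (20, 16), (21, 5), (21, 18), (22, 9), (22, 14)}; affine count = 27; |E(F_23)| = 28.

Discriminant check: Δ ∝ 4a³ + 27b² = 4·3³ + 27·16² = 4·27 + 27·256 ≡ 5 (mod 23). Nonzero ⇒ E is nonsingular.
For each x ∈ F_23, compute rhs = x³ + 3·x + 16 mod 23, then count y ∈ F_23 with y² ≡ rhs.
  x = 0: rhs = 16, matching y values: 4, 19 (2 points).
  x = 1: rhs = 20, matching y values: none (0 points).
  x = 2: rhs = 7, matching y values: none (0 points).
  x = 3: rhs = 6, matching y values: 11, 12 (2 points).
  x = 4: rhs = 0, matching y values: 0 (1 points).
  x = 5: rhs = 18, matching y values: 8, 15 (2 points).
  x = 6: rhs = 20, matching y values: none (0 points).
  x = 7: rhs = 12, matching y values: 9, 14 (2 points).
  x = 8: rhs = 0, matching y values: 0 (1 points).
  x = 9: rhs = 13, matching y values: 6, 17 (2 points).
  x = 10: rhs = 11, matching y values: none (0 points).
  x = 11: rhs = 0, matching y values: 0 (1 points).
  x = 12: rhs = 9, matching y values: 3, 20 (2 points).
  x = 13: rhs = 21, matching y values: none (0 points).
  x = 14: rhs = 19, matching y values: none (0 points).
  x = 15: rhs = 9, matching y values: 3, 20 (2 points).
  x = 16: rhs = 20, matching y values: none (0 points).
  x = 17: rhs = 12, matching y values: 9, 14 (2 points).
  x = 18: rhs = 14, matching y values: none (0 points).
  x = 19: rhs = 9, matching y values: 3, 20 (2 points).
  x = 20: rhs = 3, matching y values: 7, 16 (2 points).
  x = 21: rhs = 2, matching y values: 5, 18 (2 points).
  x = 22: rhs = 12, matching y values: 9, 14 (2 points).
Total affine count: 27.
Full point count |E(F_23)| = 27 + 1 = 28.
Hasse bound: |28 − (23+1)| = |4| = 4 ≤ 2√23 ≈ 9.5917 ✓.


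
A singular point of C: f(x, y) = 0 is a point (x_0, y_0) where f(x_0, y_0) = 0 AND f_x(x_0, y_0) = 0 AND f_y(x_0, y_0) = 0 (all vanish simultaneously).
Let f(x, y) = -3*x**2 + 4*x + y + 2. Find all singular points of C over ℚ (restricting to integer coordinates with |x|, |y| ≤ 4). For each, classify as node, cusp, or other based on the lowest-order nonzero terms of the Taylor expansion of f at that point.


No singular points in the scanned grid; C is smooth there.

Compute partial derivatives:
  f_x = 4 - 6*x.
  f_y = 1.
f_y = 1 is a nonzero constant, so f_y never vanishes: no point (x, y) can satisfy f = f_x = f_y = 0. In particular no (x, y) ∈ {−4, ..., 4}² is singular; the curve is smooth.


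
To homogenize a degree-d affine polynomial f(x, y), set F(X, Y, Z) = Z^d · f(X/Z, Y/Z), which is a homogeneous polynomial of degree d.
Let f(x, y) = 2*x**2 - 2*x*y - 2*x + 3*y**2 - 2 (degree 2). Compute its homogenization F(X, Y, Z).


F(X, Y, Z) = 2*X**2 - 2*X*Y - 2*X*Z + 3*Y**2 - 2*Z**2

deg(f) = 2.
Substitute x = X/Z, y = Y/Z into f, then multiply by Z^2.
  monomial 2·x^2·y^0 ↦ 2·X^2·Y^0·Z^0.
  monomial -2·x^1·y^1 ↦ -2·X^1·Y^1·Z^0.
  monomial -2·x^1·y^0 ↦ -2·X^1·Y^0·Z^1.
  monomial 3·x^0·y^2 ↦ 3·X^0·Y^2·Z^0.
  monomial -2·x^0·y^0 ↦ -2·X^0·Y^0·Z^2.
Collecting: F(X, Y, Z) = 2*X**2 - 2*X*Y - 2*X*Z + 3*Y**2 - 2*Z**2.


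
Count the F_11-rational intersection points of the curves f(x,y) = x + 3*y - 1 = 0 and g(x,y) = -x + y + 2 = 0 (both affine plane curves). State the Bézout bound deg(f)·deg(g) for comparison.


Common zeros: {(10, 8)}; count = 1; Bézout bound = 1.

deg(f) = 1, deg(g) = 1, so Bézout bound = 1.
Scan x ∈ F_11. For each x, list the y ∈ F_11 with f(x, y) ≡ 0 and those with g(x, y) ≡ 0 (mod 11); the common zeros in that column are the intersection.
  x = 0: f ≡ 0 at y ∈ {4}; g ≡ 0 at y ∈ {9}; common: ∅.
  x = 1: f ≡ 0 at y ∈ {0}; g ≡ 0 at y ∈ {10}; common: ∅.
  x = 2: f ≡ 0 at y ∈ {7}; g ≡ 0 at y ∈ {0}; common: ∅.
  x = 3: f ≡ 0 at y ∈ {3}; g ≡ 0 at y ∈ {1}; common: ∅.
  x = 4: f ≡ 0 at y ∈ {10}; g ≡ 0 at y ∈ {2}; common: ∅.
  x = 5: f ≡ 0 at y ∈ {6}; g ≡ 0 at y ∈ {3}; common: ∅.
  x = 6: f ≡ 0 at y ∈ {2}; g ≡ 0 at y ∈ {4}; common: ∅.
  x = 7: f ≡ 0 at y ∈ {9}; g ≡ 0 at y ∈ {5}; common: ∅.
  x = 8: f ≡ 0 at y ∈ {5}; g ≡ 0 at y ∈ {6}; common: ∅.
  x = 9: f ≡ 0 at y ∈ {1}; g ≡ 0 at y ∈ {7}; common: ∅.
  x = 10: f ≡ 0 at y ∈ {8}; g ≡ 0 at y ∈ {8}; common: {8}.
Collecting: common zeros = {(10, 8)}, so the count is 1.
Comparison with the Bézout bound: 1 ≤ 1 = deg(f)·deg(g), as expected for curves with no common component (the bound is attained).


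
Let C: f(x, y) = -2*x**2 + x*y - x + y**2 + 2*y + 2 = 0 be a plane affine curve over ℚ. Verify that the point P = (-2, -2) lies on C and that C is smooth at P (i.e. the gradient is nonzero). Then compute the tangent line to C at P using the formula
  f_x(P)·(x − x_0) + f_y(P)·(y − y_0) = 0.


Tangent line at P: 5*x - 4*y + 2 = 0.

Step 1: f(-2, -2) = 0, so P lies on C.
Step 2: partial derivatives
  f_x(x, y) = -4*x + y - 1, f_y(x, y) = x + 2*y + 2.
  f_x(P) = 5, f_y(P) = -4 (gradient nonzero, so P is smooth).
Step 3: tangent line at P: 5·(x − -2) + -4·(y − -2) = 0.
Expanding: 5*x - 4*y + 2 = 0.


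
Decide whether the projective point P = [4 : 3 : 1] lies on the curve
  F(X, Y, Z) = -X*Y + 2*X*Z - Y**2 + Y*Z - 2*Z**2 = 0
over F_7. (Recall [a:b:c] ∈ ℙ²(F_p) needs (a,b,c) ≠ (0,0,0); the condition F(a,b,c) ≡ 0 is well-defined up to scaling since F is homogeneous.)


F(4,3,1) ≡ 2 (mod 7); P is NOT on the curve.

Evaluate F(4, 3, 1) term-by-term (mod 7).
  -X*Y ↦ -1·4·3·1 = -12
  2*X*Z ↦ 2·4·1·1 = 8
  -Y**2 ↦ -1·1·9·1 = -9
  Y*Z ↦ 1·1·3·1 = 3
  -2*Z**2 ↦ -2·1·1·1 = -2
Sum: F(4, 3, 1) = (-12) + (8) + (-9) + (3) + (-2) = -12.
Reducing mod 7: -12 ≡ 2 (mod 7).
Since F(a, b, c) ≡ 2 ≠ 0 (mod 7), P does NOT lie on the curve.


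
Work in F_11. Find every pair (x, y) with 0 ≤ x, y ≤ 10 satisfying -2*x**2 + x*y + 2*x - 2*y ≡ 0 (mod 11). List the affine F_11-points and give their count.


Affine F_11-points: {(0, 0), (1, 0), (3, 1), (4, 1), (5, 6), (6, 4), (7, 8), (8, 4), (9, 8), (10, 6)}; count = 10.

For each of the 121 pairs (x, y) ∈ F_11², evaluate f(x, y) mod 11. Record the zeros.
  x = 0: [0↦0, 1↦9, 2↦7, 3↦5, 4↦3, 5↦1, 6↦10, 7↦8, 8↦6, 9↦4, 10↦2]  zeros at y ∈ {0}
  x = 1: [0↦0, 1↦10, 2↦9, 3↦8, 4↦7, 5↦6, 6↦5, 7↦4, 8↦3, 9↦2, 10↦1]  zeros at y ∈ {0}
  x = 2: [0↦7, 1↦7, 2↦7, 3↦7, 4↦7, 5↦7, 6↦7, 7↦7, 8↦7, 9↦7, 10↦7]  zeros at y ∈ ∅
  x = 3: [0↦10, 1↦0, 2↦1, 3↦2, 4↦3, 5↦4, 6↦5, 7↦6, 8↦7, 9↦8, 10↦9]  zeros at y ∈ {1}
  x = 4: [0↦9, 1↦0, 2↦2, 3↦4, 4↦6, 5↦8, 6↦10, 7↦1, 8↦3, 9↦5, 10↦7]  zeros at y ∈ {1}
  x = 5: [0↦4, 1↦7, 2↦10, 3↦2, 4↦5, 5↦8, 6↦0, 7↦3, 8↦6, 9↦9, 10↦1]  zeros at y ∈ {6}
  x = 6: [0↦6, 1↦10, 2↦3, 3↦7, 4↦0, 5↦4, 6↦8, 7↦1, 8↦5, 9↦9, 10↦2]  zeros at y ∈ {4}
  x = 7: [0↦4, 1↦9, 2↦3, 3↦8, 4↦2, 5↦7, 6↦1, 7↦6, 8↦0, 9↦5, 10↦10]  zeros at y ∈ {8}
  x = 8: [0↦9, 1↦4, 2↦10, 3↦5, 4↦0, 5↦6, 6↦1, 7↦7, 8↦2, 9↦8, 10↦3]  zeros at y ∈ {4}
  x = 9: [0↦10, 1↦6, 2↦2, 3↦9, 4↦5, 5↦1, 6↦8, 7↦4, 8↦0, 9↦7, 10↦3]  zeros at y ∈ {8}
  x = 10: [0↦7, 1↦4, 2↦1, 3↦9, 4↦6, 5↦3, 6↦0, 7↦8, 8↦5, 9↦2, 10↦10]  zeros at y ∈ {6}
Collecting zeros: affine points = {(0, 0), (1, 0), (3, 1), (4, 1), (5, 6), (6, 4), (7, 8), (8, 4), (9, 8), (10, 6)}.
Total count |C(F_11)_aff| = 10.


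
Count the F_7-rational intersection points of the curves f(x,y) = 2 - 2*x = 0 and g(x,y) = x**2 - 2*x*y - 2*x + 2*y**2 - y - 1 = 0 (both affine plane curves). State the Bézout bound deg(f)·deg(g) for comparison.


Common zeros: {(1, 2), (1, 3)}; count = 2; Bézout bound = 2.

deg(f) = 1, deg(g) = 2, so Bézout bound = 2.
Scan x ∈ F_7. For each x, list the y ∈ F_7 with f(x, y) ≡ 0 and those with g(x, y) ≡ 0 (mod 7); the common zeros in that column are the intersection.
  x = 0: f ≡ 0 at y ∈ ∅; g ≡ 0 at y ∈ {1, 3}; common: ∅.
  x = 1: f ≡ 0 at y ∈ {0, 1, 2, 3, 4, 5, 6}; g ≡ 0 at y ∈ {2, 3}; common: {2, 3}.
  x = 2: f ≡ 0 at y ∈ ∅; g ≡ 0 at y ∈ ∅; common: ∅.
  x = 3: f ≡ 0 at y ∈ ∅; g ≡ 0 at y ∈ ∅; common: ∅.
  x = 4: f ≡ 0 at y ∈ ∅; g ≡ 0 at y ∈ {0, 1}; common: ∅.
  x = 5: f ≡ 0 at y ∈ ∅; g ≡ 0 at y ∈ {0, 2}; common: ∅.
  x = 6: f ≡ 0 at y ∈ ∅; g ≡ 0 at y ∈ ∅; common: ∅.
Collecting: common zeros = {(1, 2), (1, 3)}, so the count is 2.
Comparison with the Bézout bound: 2 ≤ 2 = deg(f)·deg(g), as expected for curves with no common component (the bound is attained).


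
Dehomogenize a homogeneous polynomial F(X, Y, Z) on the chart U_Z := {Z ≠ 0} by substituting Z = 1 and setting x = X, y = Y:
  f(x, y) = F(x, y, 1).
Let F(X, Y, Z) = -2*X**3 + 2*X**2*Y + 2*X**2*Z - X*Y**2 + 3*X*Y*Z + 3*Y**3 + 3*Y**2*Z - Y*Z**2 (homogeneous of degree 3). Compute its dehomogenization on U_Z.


f(x, y) = -2*x**3 + 2*x**2*y + 2*x**2 - x*y**2 + 3*x*y + 3*y**3 + 3*y**2 - y

On U_Z we set Z = 1. Each monomial c·X^i·Y^j·Z^k in F becomes c·x^i·y^j·1^k = c·x^i·y^j.
Substituting Z = 1: F(X, Y, 1) = -2*x**3 + 2*x**2*y + 2*x**2 - x*y**2 + 3*x*y + 3*y**3 + 3*y**2 - y.
Note: deg(f) ≤ deg(F) = 3; strict inequality happens when F is divisible by Z (lost terms).


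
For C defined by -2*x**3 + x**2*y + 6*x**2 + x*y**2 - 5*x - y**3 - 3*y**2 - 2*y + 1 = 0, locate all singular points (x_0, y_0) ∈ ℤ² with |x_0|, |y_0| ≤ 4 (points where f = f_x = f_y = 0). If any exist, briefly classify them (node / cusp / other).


Singular points: {(1, -1)}; classification: node.

Compute partial derivatives:
  f_x = -6*x**2 + 2*x*y + 12*x + y**2 - 5.
  f_y = x**2 + 2*x*y - 3*y**2 - 6*y - 2.
Scan x_0 ∈ {−4, ..., 4}. For each x_0, f_y(x_0, y) is a polynomial in y; find its integer roots y ∈ {−4, ..., 4}, then test f_x and f at those candidates.
  x = -4: f_y(-4, y) = -3*y**2 - 14*y + 14; no integer root y with |y| ≤ 4.
  x = -3: f_y(-3, y) = -3*y**2 - 12*y + 7; no integer root y with |y| ≤ 4.
  x = -2: f_y(-2, y) = -3*y**2 - 10*y + 2; no integer root y with |y| ≤ 4.
  x = -1: f_y(-1, y) = -3*y**2 - 8*y - 1; no integer root y with |y| ≤ 4.
  x = 0: f_y(0, y) = -3*y**2 - 6*y - 2; no integer root y with |y| ≤ 4.
  x = 1: f_y(1, y) = -3*y**2 - 4*y - 1; vanishes at y ∈ {-1}. (1, -1): f_x = 0, f = 0 — SINGULAR.
  x = 2: f_y(2, y) = -3*y**2 - 2*y + 2; no integer root y with |y| ≤ 4.
  x = 3: f_y(3, y) = 7 - 3*y**2; no integer root y with |y| ≤ 4.
  x = 4: f_y(4, y) = -3*y**2 + 2*y + 14; no integer root y with |y| ≤ 4.
Only singular point on the grid: (1, -1).
Classify: substitute x = 1 + u, y = -1 + v and expand: f = -2*u**3 + u**2*v - u**2 + u*v**2 - v**3 + v**2.
No constant or linear terms (consistent with a singular point). Quadratic part: -u**2 + v**2. Cubic part: -2*u**3 + u**2*v + u*v**2 - v**3.
The quadratic part v**2 - u**2 = (v − u)(v + u) splits into two distinct linear factors, so there are two distinct tangent lines y − -1 = ±(x − 1) — this is a node (ordinary double point).
Classification: node.


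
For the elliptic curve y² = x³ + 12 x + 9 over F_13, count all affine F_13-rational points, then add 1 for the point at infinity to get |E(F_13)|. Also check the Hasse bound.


Affine points = {(0, 3), (0, 10), (1, 3), (1, 10), (4, 2), (4, 11), (5, 5), (5, 8), (9, 1), (9, 12), (11, 4), (11, 9), (12, 3), (12, 10)}; affine count = 14; |E(F_13)| = 15.

Discriminant check: Δ ∝ 4a³ + 27b² = 4·12³ + 27·9² = 4·1728 + 27·81 ≡ 12 (mod 13). Nonzero ⇒ E is nonsingular.
For each x ∈ F_13, compute rhs = x³ + 12·x + 9 mod 13, then count y ∈ F_13 with y² ≡ rhs.
  x = 0: rhs = 9, matching y values: 3, 10 (2 points).
  x = 1: rhs = 9, matching y values: 3, 10 (2 points).
  x = 2: rhs = 2, matching y values: none (0 points).
  x = 3: rhs = 7, matching y values: none (0 points).
  x = 4: rhs = 4, matching y values: 2, 11 (2 points).
  x = 5: rhs = 12, matching y values: 5, 8 (2 points).
  x = 6: rhs = 11, matching y values: none (0 points).
  x = 7: rhs = 7, matching y values: none (0 points).
  x = 8: rhs = 6, matching y values: none (0 points).
  x = 9: rhs = 1, matching y values: 1, 12 (2 points).
  x = 10: rhs = 11, matching y values: none (0 points).
  x = 11: rhs = 3, matching y values: 4, 9 (2 points).
  x = 12: rhs = 9, matching y values: 3, 10 (2 points).
Total affine count: 14.
Full point count |E(F_13)| = 14 + 1 = 15.
Hasse bound: |15 − (13+1)| = |1| = 1 ≤ 2√13 ≈ 7.2111 ✓.


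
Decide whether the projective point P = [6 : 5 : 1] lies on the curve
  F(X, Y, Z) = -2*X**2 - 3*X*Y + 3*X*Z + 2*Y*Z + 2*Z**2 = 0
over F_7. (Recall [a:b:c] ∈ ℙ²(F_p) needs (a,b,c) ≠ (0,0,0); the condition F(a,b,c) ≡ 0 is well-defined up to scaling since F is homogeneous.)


F(6,5,1) ≡ 1 (mod 7); P is NOT on the curve.

Evaluate F(6, 5, 1) term-by-term (mod 7).
  -2*X**2 ↦ -2·36·1·1 = -72
  -3*X*Y ↦ -3·6·5·1 = -90
  3*X*Z ↦ 3·6·1·1 = 18
  2*Y*Z ↦ 2·1·5·1 = 10
  2*Z**2 ↦ 2·1·1·1 = 2
Sum: F(6, 5, 1) = (-72) + (-90) + (18) + (10) + (2) = -132.
Reducing mod 7: -132 ≡ 1 (mod 7).
Since F(a, b, c) ≡ 1 ≠ 0 (mod 7), P does NOT lie on the curve.


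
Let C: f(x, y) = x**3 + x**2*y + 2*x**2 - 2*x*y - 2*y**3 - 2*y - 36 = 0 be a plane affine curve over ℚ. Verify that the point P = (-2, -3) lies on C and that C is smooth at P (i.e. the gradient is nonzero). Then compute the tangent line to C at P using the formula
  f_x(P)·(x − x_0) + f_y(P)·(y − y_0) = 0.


Tangent line at P: 22*x - 48*y - 100 = 0.

Step 1: f(-2, -3) = 0, so P lies on C.
Step 2: partial derivatives
  f_x(x, y) = 3*x**2 + 2*x*y + 4*x - 2*y, f_y(x, y) = x**2 - 2*x - 6*y**2 - 2.
  f_x(P) = 22, f_y(P) = -48 (gradient nonzero, so P is smooth).
Step 3: tangent line at P: 22·(x − -2) + -48·(y − -3) = 0.
Expanding: 22*x - 48*y - 100 = 0.


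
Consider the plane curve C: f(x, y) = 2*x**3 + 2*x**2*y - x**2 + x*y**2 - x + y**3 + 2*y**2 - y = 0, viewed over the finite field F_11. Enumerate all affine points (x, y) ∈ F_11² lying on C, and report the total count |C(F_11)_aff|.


Affine F_11-points: {(0, 0), (1, 0), (1, 2), (1, 6), (2, 1), (3, 3), (4, 6), (5, 0), (6, 2), (6, 6), (7, 1), (8, 2), (9, 7), (9, 8)}; count = 14.

For each of the 121 pairs (x, y) ∈ F_11², evaluate f(x, y) mod 11. Record the zeros.
  x = 0: [0↦0, 1↦2, 2↦3, 3↦9, 4↦4, 5↦5, 6↦7, 7↦5, 8↦5, 9↦2, 10↦2]  zeros at y ∈ {0}
  x = 1: [0↦0, 1↦5, 2↦0, 3↦2, 4↦6, 5↦7, 6↦0, 7↦2, 8↦8, 9↦2, 10↦1]  zeros at y ∈ {0, 2, 6}
  x = 2: [0↦10, 1↦0, 2↦4, 3↦6, 4↦1, 5↦6, 6↦5, 7↦4, 8↦9, 9↦4, 10↦6]  zeros at y ∈ {1}
  x = 3: [0↦9, 1↦10, 2↦5, 3↦0, 4↦1, 5↦3, 6↦1, 7↦1, 8↦9, 9↦9, 10↦7]  zeros at y ∈ {3}
  x = 4: [0↦9, 1↦3, 2↦4, 3↦7, 4↦7, 5↦10, 6↦0, 7↦5, 8↦9, 9↦7, 10↦5]  zeros at y ∈ {6}
  x = 5: [0↦0, 1↦2, 2↦2, 3↦6, 4↦9, 5↦6, 6↦3, 7↦6, 8↦10, 9↦10, 10↦1]  zeros at y ∈ {0}
  x = 6: [0↦5, 1↦8, 2↦0, 3↦9, 4↦8, 5↦3, 6↦0, 7↦5, 8↦2, 9↦8, 10↦7]  zeros at y ∈ {2, 6}
  x = 7: [0↦3, 1↦0, 2↦10, 3↦6, 4↦5, 5↦2, 6↦3, 7↦3, 8↦8, 9↦2, 10↦2]  zeros at y ∈ {1}
  x = 8: [0↦6, 1↦1, 2↦0, 3↦9, 4↦1, 5↦4, 6↦2, 7↦1, 8↦7, 9↦4, 10↦9]  zeros at y ∈ {2}
  x = 9: [0↦4, 1↦1, 2↦4, 3↦8, 4↦8, 5↦10, 6↦9, 7↦0, 8↦0, 9↦4, 10↦7]  zeros at y ∈ {7, 8}
  x = 10: [0↦9, 1↦1, 2↦1, 3↦4, 4↦5, 5↦10, 6↦3, 7↦1, 8↦10, 9↦3, 10↦8]  zeros at y ∈ ∅
Collecting zeros: affine points = {(0, 0), (1, 0), (1, 2), (1, 6), (2, 1), (3, 3), (4, 6), (5, 0), (6, 2), (6, 6), (7, 1), (8, 2), (9, 7), (9, 8)}.
Total count |C(F_11)_aff| = 14.


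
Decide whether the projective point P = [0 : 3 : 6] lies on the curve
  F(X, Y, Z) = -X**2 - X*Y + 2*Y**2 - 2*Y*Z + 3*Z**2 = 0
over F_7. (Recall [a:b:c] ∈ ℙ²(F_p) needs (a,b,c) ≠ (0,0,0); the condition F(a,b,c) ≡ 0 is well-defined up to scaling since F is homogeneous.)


F(0,3,6) ≡ 6 (mod 7); P is NOT on the curve.

Evaluate F(0, 3, 6) term-by-term (mod 7).
  -X**2 ↦ -1·0·1·1 = 0
  -X*Y ↦ -1·0·3·1 = 0
  2*Y**2 ↦ 2·1·9·1 = 18
  -2*Y*Z ↦ -2·1·3·6 = -36
  3*Z**2 ↦ 3·1·1·36 = 108
Sum: F(0, 3, 6) = (0) + (0) + (18) + (-36) + (108) = 90.
Reducing mod 7: 90 ≡ 6 (mod 7).
Since F(a, b, c) ≡ 6 ≠ 0 (mod 7), P does NOT lie on the curve.


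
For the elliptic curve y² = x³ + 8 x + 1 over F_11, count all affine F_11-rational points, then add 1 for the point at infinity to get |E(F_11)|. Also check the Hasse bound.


Affine points = {(0, 1), (0, 10), (2, 5), (2, 6), (4, 3), (4, 8), (5, 1), (5, 10), (6, 1), (6, 10), (7, 2), (7, 9), (8, 4), (8, 7), (10, 5), (10, 6)}; affine count = 16; |E(F_11)| = 17.

Discriminant check: Δ ∝ 4a³ + 27b² = 4·8³ + 27·1² = 4·512 + 27·1 ≡ 7 (mod 11). Nonzero ⇒ E is nonsingular.
For each x ∈ F_11, compute rhs = x³ + 8·x + 1 mod 11, then count y ∈ F_11 with y² ≡ rhs.
  x = 0: rhs = 1, matching y values: 1, 10 (2 points).
  x = 1: rhs = 10, matching y values: none (0 points).
  x = 2: rhs = 3, matching y values: 5, 6 (2 points).
  x = 3: rhs = 8, matching y values: none (0 points).
  x = 4: rhs = 9, matching y values: 3, 8 (2 points).
  x = 5: rhs = 1, matching y values: 1, 10 (2 points).
  x = 6: rhs = 1, matching y values: 1, 10 (2 points).
  x = 7: rhs = 4, matching y values: 2, 9 (2 points).
  x = 8: rhs = 5, matching y values: 4, 7 (2 points).
  x = 9: rhs = 10, matching y values: none (0 points).
  x = 10: rhs = 3, matching y values: 5, 6 (2 points).
Total affine count: 16.
Full point count |E(F_11)| = 16 + 1 = 17.
Hasse bound: |17 − (11+1)| = |5| = 5 ≤ 2√11 ≈ 6.6332 ✓.


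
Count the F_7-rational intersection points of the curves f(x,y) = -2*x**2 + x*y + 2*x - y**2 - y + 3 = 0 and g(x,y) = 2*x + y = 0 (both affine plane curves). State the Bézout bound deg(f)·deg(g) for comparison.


Common zeros: {(2, 3)}; count = 1; Bézout bound = 2.

deg(f) = 2, deg(g) = 1, so Bézout bound = 2.
Scan x ∈ F_7. For each x, list the y ∈ F_7 with f(x, y) ≡ 0 and those with g(x, y) ≡ 0 (mod 7); the common zeros in that column are the intersection.
  x = 0: f ≡ 0 at y ∈ ∅; g ≡ 0 at y ∈ {0}; common: ∅.
  x = 1: f ≡ 0 at y ∈ ∅; g ≡ 0 at y ∈ {5}; common: ∅.
  x = 2: f ≡ 0 at y ∈ {3, 5}; g ≡ 0 at y ∈ {3}; common: {3}.
  x = 3: f ≡ 0 at y ∈ ∅; g ≡ 0 at y ∈ {1}; common: ∅.
  x = 4: f ≡ 0 at y ∈ {0, 3}; g ≡ 0 at y ∈ {6}; common: ∅.
  x = 5: f ≡ 0 at y ∈ {5, 6}; g ≡ 0 at y ∈ {4}; common: ∅.
  x = 6: f ≡ 0 at y ∈ {6}; g ≡ 0 at y ∈ {2}; common: ∅.
Collecting: common zeros = {(2, 3)}, so the count is 1.
Comparison with the Bézout bound: 1 ≤ 2 = deg(f)·deg(g), as expected for curves with no common component (the affine F_7-count falls short of the bound because intersections may lie at infinity, over extension fields, or carry multiplicity).


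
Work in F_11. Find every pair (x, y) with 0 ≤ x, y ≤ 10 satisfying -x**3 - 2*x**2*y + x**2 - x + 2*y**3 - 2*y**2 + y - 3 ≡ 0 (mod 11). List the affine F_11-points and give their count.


Affine F_11-points: {(0, 6), (1, 4), (3, 10), (4, 0), (5, 2), (5, 8), (9, 0), (9, 5), (9, 7), (10, 0), (10, 3), (10, 9)}; count = 12.

For each of the 121 pairs (x, y) ∈ F_11², evaluate f(x, y) mod 11. Record the zeros.
  x = 0: [0↦8, 1↦9, 2↦7, 3↦3, 4↦9, 5↦4, 6↦0, 7↦9, 8↦10, 9↦4, 10↦3]  zeros at y ∈ {6}
  x = 1: [0↦7, 1↦6, 2↦2, 3↦7, 4↦0, 5↦4, 6↦9, 7↦5, 8↦4, 9↦7, 10↦4]  zeros at y ∈ {4}
  x = 2: [0↦2, 1↦6, 2↦7, 3↦6, 4↦4, 5↦2, 6↦1, 7↦2, 8↦6, 9↦3, 10↦5]  zeros at y ∈ ∅
  x = 3: [0↦9, 1↦3, 2↦5, 3↦5, 4↦4, 5↦3, 6↦3, 7↦5, 8↦10, 9↦8, 10↦0]  zeros at y ∈ {10}
  x = 4: [0↦0, 1↦2, 2↦1, 3↦9, 4↦5, 5↦1, 6↦9, 7↦8, 8↦10, 9↦5, 10↦5]  zeros at y ∈ {0}
  x = 5: [0↦2, 1↦8, 2↦0, 3↦1, 4↦1, 5↦1, 6↦2, 7↦5, 8↦0, 9↦10, 10↦3]  zeros at y ∈ {2, 8}
  x = 6: [0↦9, 1↦4, 2↦7, 3↦8, 4↦8, 5↦8, 6↦9, 7↦1, 8↦7, 9↦6, 10↦10]  zeros at y ∈ ∅
  x = 7: [0↦4, 1↦6, 2↦5, 3↦2, 4↦9, 5↦5, 6↦2, 7↦1, 8↦3, 9↦9, 10↦9]  zeros at y ∈ ∅
  x = 8: [0↦3, 1↦8, 2↦10, 3↦10, 4↦9, 5↦8, 6↦8, 7↦10, 8↦4, 9↦2, 10↦5]  zeros at y ∈ ∅
  x = 9: [0↦0, 1↦4, 2↦5, 3↦4, 4↦2, 5↦0, 6↦10, 7↦0, 8↦4, 9↦1, 10↦3]  zeros at y ∈ {0, 5, 7}
  x = 10: [0↦0, 1↦10, 2↦6, 3↦0, 4↦4, 5↦8, 6↦2, 7↦9, 8↦8, 9↦0, 10↦8]  zeros at y ∈ {0, 3, 9}
Collecting zeros: affine points = {(0, 6), (1, 4), (3, 10), (4, 0), (5, 2), (5, 8), (9, 0), (9, 5), (9, 7), (10, 0), (10, 3), (10, 9)}.
Total count |C(F_11)_aff| = 12.


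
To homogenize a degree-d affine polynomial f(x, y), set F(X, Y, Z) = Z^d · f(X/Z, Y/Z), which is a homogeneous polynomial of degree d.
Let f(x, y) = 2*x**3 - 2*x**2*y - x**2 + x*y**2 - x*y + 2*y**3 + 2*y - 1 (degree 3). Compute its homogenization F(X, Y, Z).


F(X, Y, Z) = 2*X**3 - 2*X**2*Y - X**2*Z + X*Y**2 - X*Y*Z + 2*Y**3 + 2*Y*Z**2 - Z**3

deg(f) = 3.
Substitute x = X/Z, y = Y/Z into f, then multiply by Z^3.
  monomial 2·x^3·y^0 ↦ 2·X^3·Y^0·Z^0.
  monomial -2·x^2·y^1 ↦ -2·X^2·Y^1·Z^0.
  monomial -1·x^2·y^0 ↦ -1·X^2·Y^0·Z^1.
  monomial 1·x^1·y^2 ↦ 1·X^1·Y^2·Z^0.
  monomial -1·x^1·y^1 ↦ -1·X^1·Y^1·Z^1.
  monomial 2·x^0·y^3 ↦ 2·X^0·Y^3·Z^0.
  monomial 2·x^0·y^1 ↦ 2·X^0·Y^1·Z^2.
  monomial -1·x^0·y^0 ↦ -1·X^0·Y^0·Z^3.
Collecting: F(X, Y, Z) = 2*X**3 - 2*X**2*Y - X**2*Z + X*Y**2 - X*Y*Z + 2*Y**3 + 2*Y*Z**2 - Z**3.


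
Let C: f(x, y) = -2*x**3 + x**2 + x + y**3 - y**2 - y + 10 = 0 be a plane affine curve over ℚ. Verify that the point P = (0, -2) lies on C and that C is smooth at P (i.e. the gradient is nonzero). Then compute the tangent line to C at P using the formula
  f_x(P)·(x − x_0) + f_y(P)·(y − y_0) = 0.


Tangent line at P: x + 15*y + 30 = 0.

Step 1: f(0, -2) = 0, so P lies on C.
Step 2: partial derivatives
  f_x(x, y) = -6*x**2 + 2*x + 1, f_y(x, y) = 3*y**2 - 2*y - 1.
  f_x(P) = 1, f_y(P) = 15 (gradient nonzero, so P is smooth).
Step 3: tangent line at P: 1·(x − 0) + 15·(y − -2) = 0.
Expanding: x + 15*y + 30 = 0.


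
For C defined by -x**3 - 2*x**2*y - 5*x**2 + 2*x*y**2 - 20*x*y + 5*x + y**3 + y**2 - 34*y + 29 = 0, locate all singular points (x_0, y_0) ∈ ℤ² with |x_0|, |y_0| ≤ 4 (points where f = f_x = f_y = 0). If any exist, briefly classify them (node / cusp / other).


Singular points: {(-3, 2)}; classification: cusp.

Compute partial derivatives:
  f_x = -3*x**2 - 4*x*y - 10*x + 2*y**2 - 20*y + 5.
  f_y = -2*x**2 + 4*x*y - 20*x + 3*y**2 + 2*y - 34.
Scan x_0 ∈ {−4, ..., 4}. For each x_0, f_y(x_0, y) is a polynomial in y; find its integer roots y ∈ {−4, ..., 4}, then test f_x and f at those candidates.
  x = -4: f_y(-4, y) = 3*y**2 - 14*y + 14; no integer root y with |y| ≤ 4.
  x = -3: f_y(-3, y) = 3*y**2 - 10*y + 8; vanishes at y ∈ {2}. (-3, 2): f_x = 0, f = 0 — SINGULAR.
  x = -2: f_y(-2, y) = 3*y**2 - 6*y - 2; no integer root y with |y| ≤ 4.
  x = -1: f_y(-1, y) = 3*y**2 - 2*y - 16; vanishes at y ∈ {-2}. (-1, -2): f_x = 52 ≠ 0.
  x = 0: f_y(0, y) = 3*y**2 + 2*y - 34; no integer root y with |y| ≤ 4.
  x = 1: f_y(1, y) = 3*y**2 + 6*y - 56; no integer root y with |y| ≤ 4.
  x = 2: f_y(2, y) = 3*y**2 + 10*y - 82; no integer root y with |y| ≤ 4.
  x = 3: f_y(3, y) = 3*y**2 + 14*y - 112; no integer root y with |y| ≤ 4.
  x = 4: f_y(4, y) = 3*y**2 + 18*y - 146; no integer root y with |y| ≤ 4.
Only singular point on the grid: (-3, 2).
Classify: substitute x = -3 + u, y = 2 + v and expand: f = -u**3 - 2*u**2*v + 2*u*v**2 + v**3 + v**2.
No constant or linear terms (consistent with a singular point). Quadratic part: v**2. Cubic part: -u**3 - 2*u**2*v + 2*u*v**2 + v**3.
The quadratic part v**2 is a perfect square, so there is a single (double) tangent line v = 0, i.e. y = 2. Restricting the cubic part to that line (v = 0) leaves -u**3 ≠ 0, so f is not divisible by v and the branch is v² ≈ u**3 to lowest order — this is a cusp.
Classification: cusp.


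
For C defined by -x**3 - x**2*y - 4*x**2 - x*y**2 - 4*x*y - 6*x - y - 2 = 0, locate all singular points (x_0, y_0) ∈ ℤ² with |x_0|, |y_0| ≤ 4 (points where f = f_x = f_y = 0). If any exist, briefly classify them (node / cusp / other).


Singular points: {(-1, -1)}; classification: cusp.

Compute partial derivatives:
  f_x = -3*x**2 - 2*x*y - 8*x - y**2 - 4*y - 6.
  f_y = -x**2 - 2*x*y - 4*x - 1.
Scan x_0 ∈ {−4, ..., 4}. For each x_0, f_y(x_0, y) is a polynomial in y; find its integer roots y ∈ {−4, ..., 4}, then test f_x and f at those candidates.
  x = -4: f_y(-4, y) = 8*y - 1; no integer root y with |y| ≤ 4.
  x = -3: f_y(-3, y) = 6*y + 2; no integer root y with |y| ≤ 4.
  x = -2: f_y(-2, y) = 4*y + 3; no integer root y with |y| ≤ 4.
  x = -1: f_y(-1, y) = 2*y + 2; vanishes at y ∈ {-1}. (-1, -1): f_x = 0, f = 0 — SINGULAR.
  x = 0: f_y(0, y) = -1; no integer root y with |y| ≤ 4.
  x = 1: f_y(1, y) = -2*y - 6; vanishes at y ∈ {-3}. (1, -3): f_x = -8 ≠ 0.
  x = 2: f_y(2, y) = -4*y - 13; no integer root y with |y| ≤ 4.
  x = 3: f_y(3, y) = -6*y - 22; no integer root y with |y| ≤ 4.
  x = 4: f_y(4, y) = -8*y - 33; no integer root y with |y| ≤ 4.
Only singular point on the grid: (-1, -1).
Classify: substitute x = -1 + u, y = -1 + v and expand: f = -u**3 - u**2*v - u*v**2 + v**2.
No constant or linear terms (consistent with a singular point). Quadratic part: v**2. Cubic part: -u**3 - u**2*v - u*v**2.
The quadratic part v**2 is a perfect square, so there is a single (double) tangent line v = 0, i.e. y = -1. Restricting the cubic part to that line (v = 0) leaves -u**3 ≠ 0, so f is not divisible by v and the branch is v² ≈ u**3 to lowest order — this is a cusp.
Classification: cusp.


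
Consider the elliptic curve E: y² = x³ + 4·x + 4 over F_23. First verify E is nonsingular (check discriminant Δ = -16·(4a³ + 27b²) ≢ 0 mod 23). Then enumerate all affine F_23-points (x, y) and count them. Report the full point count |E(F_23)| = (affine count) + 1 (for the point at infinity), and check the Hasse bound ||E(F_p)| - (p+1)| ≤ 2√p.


Affine points = {(0, 2), (0, 21), (1, 3), (1, 20), (10, 3), (10, 20), (12, 3), (12, 20), (15, 9), (15, 14), (16, 1), (16, 22), (19, 4), (19, 19)}; affine count = 14; |E(F_23)| = 15.

Discriminant check: Δ ∝ 4a³ + 27b² = 4·4³ + 27·4² = 4·64 + 27·16 ≡ 21 (mod 23). Nonzero ⇒ E is nonsingular.
For each x ∈ F_23, compute rhs = x³ + 4·x + 4 mod 23, then count y ∈ F_23 with y² ≡ rhs.
  x = 0: rhs = 4, matching y values: 2, 21 (2 points).
  x = 1: rhs = 9, matching y values: 3, 20 (2 points).
  x = 2: rhs = 20, matching y values: none (0 points).
  x = 3: rhs = 20, matching y values: none (0 points).
  x = 4: rhs = 15, matching y values: none (0 points).
  x = 5: rhs = 11, matching y values: none (0 points).
  x = 6: rhs = 14, matching y values: none (0 points).
  x = 7: rhs = 7, matching y values: none (0 points).
  x = 8: rhs = 19, matching y values: none (0 points).
  x = 9: rhs = 10, matching y values: none (0 points).
  x = 10: rhs = 9, matching y values: 3, 20 (2 points).
  x = 11: rhs = 22, matching y values: none (0 points).
  x = 12: rhs = 9, matching y values: 3, 20 (2 points).
  x = 13: rhs = 22, matching y values: none (0 points).
  x = 14: rhs = 21, matching y values: none (0 points).
  x = 15: rhs = 12, matching y values: 9, 14 (2 points).
  x = 16: rhs = 1, matching y values: 1, 22 (2 points).
  x = 17: rhs = 17, matching y values: none (0 points).
  x = 18: rhs = 20, matching y values: none (0 points).
  x = 19: rhs = 16, matching y values: 4, 19 (2 points).
  x = 20: rhs = 11, matching y values: none (0 points).
  x = 21: rhs = 11, matching y values: none (0 points).
  x = 22: rhs = 22, matching y values: none (0 points).
Total affine count: 14.
Full point count |E(F_23)| = 14 + 1 = 15.
Hasse bound: |15 − (23+1)| = |-9| = 9 ≤ 2√23 ≈ 9.5917 ✓.


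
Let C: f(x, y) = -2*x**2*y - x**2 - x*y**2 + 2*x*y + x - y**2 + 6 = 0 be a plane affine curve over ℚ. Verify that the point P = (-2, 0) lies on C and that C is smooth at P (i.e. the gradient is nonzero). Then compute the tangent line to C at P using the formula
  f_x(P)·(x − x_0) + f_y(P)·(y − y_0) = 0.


Tangent line at P: 5*x - 12*y + 10 = 0.

Step 1: f(-2, 0) = 0, so P lies on C.
Step 2: partial derivatives
  f_x(x, y) = -4*x*y - 2*x - y**2 + 2*y + 1, f_y(x, y) = -2*x**2 - 2*x*y + 2*x - 2*y.
  f_x(P) = 5, f_y(P) = -12 (gradient nonzero, so P is smooth).
Step 3: tangent line at P: 5·(x − -2) + -12·(y − 0) = 0.
Expanding: 5*x - 12*y + 10 = 0.


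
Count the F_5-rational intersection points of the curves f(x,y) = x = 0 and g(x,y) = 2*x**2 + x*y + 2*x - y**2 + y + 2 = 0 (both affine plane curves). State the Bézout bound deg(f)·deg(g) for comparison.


Common zeros: {(0, 2), (0, 4)}; count = 2; Bézout bound = 2.

deg(f) = 1, deg(g) = 2, so Bézout bound = 2.
Scan x ∈ F_5. For each x, list the y ∈ F_5 with f(x, y) ≡ 0 and those with g(x, y) ≡ 0 (mod 5); the common zeros in that column are the intersection.
  x = 0: f ≡ 0 at y ∈ {0, 1, 2, 3, 4}; g ≡ 0 at y ∈ {2, 4}; common: {2, 4}.
  x = 1: f ≡ 0 at y ∈ ∅; g ≡ 0 at y ∈ ∅; common: ∅.
  x = 2: f ≡ 0 at y ∈ ∅; g ≡ 0 at y ∈ {4}; common: ∅.
  x = 3: f ≡ 0 at y ∈ ∅; g ≡ 0 at y ∈ {2}; common: ∅.
  x = 4: f ≡ 0 at y ∈ ∅; g ≡ 0 at y ∈ ∅; common: ∅.
Collecting: common zeros = {(0, 2), (0, 4)}, so the count is 2.
Comparison with the Bézout bound: 2 ≤ 2 = deg(f)·deg(g), as expected for curves with no common component (the bound is attained).


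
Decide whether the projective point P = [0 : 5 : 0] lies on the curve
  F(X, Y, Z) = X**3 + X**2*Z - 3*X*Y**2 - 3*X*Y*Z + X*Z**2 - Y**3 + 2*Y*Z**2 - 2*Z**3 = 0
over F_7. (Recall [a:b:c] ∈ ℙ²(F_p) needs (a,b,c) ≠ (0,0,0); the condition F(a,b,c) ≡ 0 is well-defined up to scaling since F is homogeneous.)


F(0,5,0) ≡ 1 (mod 7); P is NOT on the curve.

Evaluate F(0, 5, 0) term-by-term (mod 7).
  X**3 ↦ 1·0·1·1 = 0
  X**2*Z ↦ 1·0·1·0 = 0
  -3*X*Y**2 ↦ -3·0·25·1 = 0
  -3*X*Y*Z ↦ -3·0·5·0 = 0
  X*Z**2 ↦ 1·0·1·0 = 0
  -Y**3 ↦ -1·1·125·1 = -125
  2*Y*Z**2 ↦ 2·1·5·0 = 0
  -2*Z**3 ↦ -2·1·1·0 = 0
Sum: F(0, 5, 0) = (0) + (0) + (0) + (0) + (0) + (-125) + (0) + (0) = -125.
Reducing mod 7: -125 ≡ 1 (mod 7).
Since F(a, b, c) ≡ 1 ≠ 0 (mod 7), P does NOT lie on the curve.


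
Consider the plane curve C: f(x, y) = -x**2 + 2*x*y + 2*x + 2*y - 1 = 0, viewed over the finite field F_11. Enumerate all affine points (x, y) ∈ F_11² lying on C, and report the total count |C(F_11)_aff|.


Affine F_11-points: {(0, 6), (1, 0), (2, 2), (3, 6), (4, 2), (5, 5), (6, 1), (7, 5), (8, 7), (9, 1)}; count = 10.

For each of the 121 pairs (x, y) ∈ F_11², evaluate f(x, y) mod 11. Record the zeros.
  x = 0: [0↦10, 1↦1, 2↦3, 3↦5, 4↦7, 5↦9, 6↦0, 7↦2, 8↦4, 9↦6, 10↦8]  zeros at y ∈ {6}
  x = 1: [0↦0, 1↦4, 2↦8, 3↦1, 4↦5, 5↦9, 6↦2, 7↦6, 8↦10, 9↦3, 10↦7]  zeros at y ∈ {0}
  x = 2: [0↦10, 1↦5, 2↦0, 3↦6, 4↦1, 5↦7, 6↦2, 7↦8, 8↦3, 9↦9, 10↦4]  zeros at y ∈ {2}
  x = 3: [0↦7, 1↦4, 2↦1, 3↦9, 4↦6, 5↦3, 6↦0, 7↦8, 8↦5, 9↦2, 10↦10]  zeros at y ∈ {6}
  x = 4: [0↦2, 1↦1, 2↦0, 3↦10, 4↦9, 5↦8, 6↦7, 7↦6, 8↦5, 9↦4, 10↦3]  zeros at y ∈ {2}
  x = 5: [0↦6, 1↦7, 2↦8, 3↦9, 4↦10, 5↦0, 6↦1, 7↦2, 8↦3, 9↦4, 10↦5]  zeros at y ∈ {5}
  x = 6: [0↦8, 1↦0, 2↦3, 3↦6, 4↦9, 5↦1, 6↦4, 7↦7, 8↦10, 9↦2, 10↦5]  zeros at y ∈ {1}
  x = 7: [0↦8, 1↦2, 2↦7, 3↦1, 4↦6, 5↦0, 6↦5, 7↦10, 8↦4, 9↦9, 10↦3]  zeros at y ∈ {5}
  x = 8: [0↦6, 1↦2, 2↦9, 3↦5, 4↦1, 5↦8, 6↦4, 7↦0, 8↦7, 9↦3, 10↦10]  zeros at y ∈ {7}
  x = 9: [0↦2, 1↦0, 2↦9, 3↦7, 4↦5, 5↦3, 6↦1, 7↦10, 8↦8, 9↦6, 10↦4]  zeros at y ∈ {1}
  x = 10: [0↦7, 1↦7, 2↦7, 3↦7, 4↦7, 5↦7, 6↦7, 7↦7, 8↦7, 9↦7, 10↦7]  zeros at y ∈ ∅
Collecting zeros: affine points = {(0, 6), (1, 0), (2, 2), (3, 6), (4, 2), (5, 5), (6, 1), (7, 5), (8, 7), (9, 1)}.
Total count |C(F_11)_aff| = 10.
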